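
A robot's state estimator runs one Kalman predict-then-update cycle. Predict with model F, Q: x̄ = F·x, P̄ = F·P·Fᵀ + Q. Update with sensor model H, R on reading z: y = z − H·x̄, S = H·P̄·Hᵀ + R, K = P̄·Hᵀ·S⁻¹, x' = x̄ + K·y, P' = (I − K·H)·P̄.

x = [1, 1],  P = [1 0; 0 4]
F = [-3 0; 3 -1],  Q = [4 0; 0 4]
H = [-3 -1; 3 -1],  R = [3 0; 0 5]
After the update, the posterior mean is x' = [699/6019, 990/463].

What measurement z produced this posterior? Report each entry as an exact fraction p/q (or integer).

z = [-3, -2]

x̄ = F·x = [-3, 2]
P̄ = F·P·Fᵀ + Q = [13 -9; -9 17]
S = H·P̄·Hᵀ + R = [83 -100; -100 193]
K = P̄·Hᵀ·S⁻¹ = [-990/6019 984/6019; -190/463 -204/463]
x' − x̄ = [18756/6019, 64/463] = K·y
y = (KᵀK)⁻¹·Kᵀ·(x' − x̄) = [-10, 9]
z = y + H·x̄ = [-10, 9] + [7, -11] = [-3, -2]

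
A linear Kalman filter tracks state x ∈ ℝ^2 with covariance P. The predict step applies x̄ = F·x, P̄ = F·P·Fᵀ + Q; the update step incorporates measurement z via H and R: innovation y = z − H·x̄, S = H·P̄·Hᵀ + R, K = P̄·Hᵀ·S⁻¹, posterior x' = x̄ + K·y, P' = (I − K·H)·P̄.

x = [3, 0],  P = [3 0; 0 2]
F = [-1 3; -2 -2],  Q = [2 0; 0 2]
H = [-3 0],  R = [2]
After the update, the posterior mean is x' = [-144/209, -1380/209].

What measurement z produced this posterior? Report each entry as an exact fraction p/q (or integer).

x̄ = F·x = [-3, -6]
P̄ = F·P·Fᵀ + Q = [23 -6; -6 22]
S = H·P̄·Hᵀ + R = [209]
K = P̄·Hᵀ·S⁻¹ = [-69/209; 18/209]
x' − x̄ = [483/209, -126/209] = K·y
y = (KᵀK)⁻¹·Kᵀ·(x' − x̄) = [-7]
z = y + H·x̄ = [-7] + [9] = [2]

z = [2]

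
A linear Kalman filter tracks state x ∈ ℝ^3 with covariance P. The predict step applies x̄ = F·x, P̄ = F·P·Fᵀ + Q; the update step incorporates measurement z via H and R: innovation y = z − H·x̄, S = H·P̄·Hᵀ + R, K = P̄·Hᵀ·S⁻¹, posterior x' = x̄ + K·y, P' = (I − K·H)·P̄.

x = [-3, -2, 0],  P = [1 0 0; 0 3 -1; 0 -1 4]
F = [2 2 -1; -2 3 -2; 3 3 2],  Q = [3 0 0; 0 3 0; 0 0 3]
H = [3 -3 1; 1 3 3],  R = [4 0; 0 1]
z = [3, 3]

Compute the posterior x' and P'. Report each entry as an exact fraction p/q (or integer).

x̄ = F·x = [-10, 0, -15]
P̄ = F·P·Fᵀ + Q = [27 29 15; 29 62 5; 15 5 43]
y = z − H·x̄ = [48, 58]
S = H·P̄·Hᵀ + R = [386 -54; -54 1327]
K = P̄·Hᵀ·S⁻¹ = [20529/509306 30930/254653; -56159/254653 41852/254653; 105457/509306 32658/254653]
x' = x̄ + K·y = [-259894/254653, -268216/254653, 605337/254653]
P' = (I − K·H)·P̄ = [3730761/509306 1235900/254653 -3694767/509306; 1235900/254653 883580/254653 -1281596/254653; -3694767/509306 -1281596/254653 3816553/509306]

x' = [-259894/254653, -268216/254653, 605337/254653]
P' = [3730761/509306 1235900/254653 -3694767/509306; 1235900/254653 883580/254653 -1281596/254653; -3694767/509306 -1281596/254653 3816553/509306]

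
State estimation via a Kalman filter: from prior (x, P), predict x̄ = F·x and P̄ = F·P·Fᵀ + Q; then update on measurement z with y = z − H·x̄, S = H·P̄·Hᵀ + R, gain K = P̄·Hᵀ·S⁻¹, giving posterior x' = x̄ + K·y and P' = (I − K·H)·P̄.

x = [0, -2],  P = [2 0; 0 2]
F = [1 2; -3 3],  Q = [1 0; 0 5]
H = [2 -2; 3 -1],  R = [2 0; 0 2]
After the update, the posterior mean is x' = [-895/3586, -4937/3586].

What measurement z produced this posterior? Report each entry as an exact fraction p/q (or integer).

x̄ = F·x = [-4, -6]
P̄ = F·P·Fᵀ + Q = [11 6; 6 41]
S = H·P̄·Hᵀ + R = [162 100; 100 106]
K = P̄·Hᵀ·S⁻¹ = [-410/1793 1687/3586; -1280/1793 1637/3586]
x' − x̄ = [13449/3586, 16579/3586] = K·y
y = (KᵀK)⁻¹·Kᵀ·(x' − x̄) = [-2, 7]
z = y + H·x̄ = [-2, 7] + [4, -6] = [2, 1]

z = [2, 1]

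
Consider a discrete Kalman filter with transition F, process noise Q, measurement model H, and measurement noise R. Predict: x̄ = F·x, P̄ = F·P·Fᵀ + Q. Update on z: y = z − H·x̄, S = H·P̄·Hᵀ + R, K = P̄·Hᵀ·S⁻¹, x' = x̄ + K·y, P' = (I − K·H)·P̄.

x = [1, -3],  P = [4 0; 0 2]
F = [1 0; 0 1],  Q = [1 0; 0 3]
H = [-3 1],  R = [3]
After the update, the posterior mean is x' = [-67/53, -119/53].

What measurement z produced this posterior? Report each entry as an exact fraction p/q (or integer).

z = [2]

x̄ = F·x = [1, -3]
P̄ = F·P·Fᵀ + Q = [5 0; 0 5]
S = H·P̄·Hᵀ + R = [53]
K = P̄·Hᵀ·S⁻¹ = [-15/53; 5/53]
x' − x̄ = [-120/53, 40/53] = K·y
y = (KᵀK)⁻¹·Kᵀ·(x' − x̄) = [8]
z = y + H·x̄ = [8] + [-6] = [2]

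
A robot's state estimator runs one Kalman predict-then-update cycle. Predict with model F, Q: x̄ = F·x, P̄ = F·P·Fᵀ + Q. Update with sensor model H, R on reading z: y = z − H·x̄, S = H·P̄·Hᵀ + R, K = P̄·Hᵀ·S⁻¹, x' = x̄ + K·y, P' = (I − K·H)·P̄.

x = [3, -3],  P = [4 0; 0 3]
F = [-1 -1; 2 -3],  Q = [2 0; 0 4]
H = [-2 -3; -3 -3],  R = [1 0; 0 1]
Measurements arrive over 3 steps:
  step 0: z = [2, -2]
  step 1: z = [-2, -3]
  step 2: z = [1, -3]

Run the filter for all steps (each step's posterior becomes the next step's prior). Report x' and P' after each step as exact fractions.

step 0: x̄ = F·x = [0, 15]
step 0: P̄ = F·P·Fᵀ + Q = [9 1; 1 47]
step 0: y = z − H·x̄ = [47, 43]
step 0: S = H·P̄·Hᵀ + R = [472 492; 492 523]
step 0: K = P̄·Hᵀ·S⁻¹ = [3777/4792 -957/1198; -3941/4792 597/1198]
step 0: x' = x̄ + K·y = [12915/4792, -10663/4792]
step 0: P' = (I − K·H)·P̄ = [7605/4792 -6329/4792; -6329/4792 5533/4792]
step 1: x̄ = F·x = [-563/1198, 57819/4792]
step 1: P̄ = F·P·Fᵀ + Q = [1258/599 -1235/1198; -1235/1198 175333/4792]
step 1: y = z − H·x̄ = [159369/4792, 152325/4792]
step 1: S = H·P̄·Hᵀ + R = [1563765/4792 1564281/4792; 1564281/4792 1584445/4792]
step 1: K = P̄·Hᵀ·S⁻¹ = [1631458/3205821 -547266/1068607; -3784343/6411642 555879/2137214]
step 1: x' = x̄ + K·y = [187635/1068607, 1504631/2137214]
step 1: P' = (I − K·H)·P̄ = [3273256/3205821 -2725990/3205821; -2725990/3205821 4896101/6411642]
step 2: x̄ = F·x = [-1879901/2137214, -3763353/2137214]
step 2: P̄ = F·P·Fᵀ + Q = [4453979/2137214 -1285567/2137214; -1285567/2137214 161321285/6411642]
step 2: y = z − H·x̄ = [-12912647/2137214, -11670702/1068607]
step 2: S = H·P̄·Hᵀ + R = [488490181/2137214 245702112/1068607; 245702112/1068607 251523337/1068607]
step 2: K = P̄·Hᵀ·S⁻¹ = [142367927/284432341 -144447426/284432341; -1160376897/1991026387 510286580/1991026387]
step 2: x' = x̄ + K·y = [467222421/284432341, -2068207998/1991026387]
step 2: P' = (I − K·H)·P̄ = [286815353/284432341 -238666211/284432341; -238666211/284432341 4501703851/5973079161]

step 0: x' = [12915/4792, -10663/4792], P' = [7605/4792 -6329/4792; -6329/4792 5533/4792]
step 1: x' = [187635/1068607, 1504631/2137214], P' = [3273256/3205821 -2725990/3205821; -2725990/3205821 4896101/6411642]
step 2: x' = [467222421/284432341, -2068207998/1991026387], P' = [286815353/284432341 -238666211/284432341; -238666211/284432341 4501703851/5973079161]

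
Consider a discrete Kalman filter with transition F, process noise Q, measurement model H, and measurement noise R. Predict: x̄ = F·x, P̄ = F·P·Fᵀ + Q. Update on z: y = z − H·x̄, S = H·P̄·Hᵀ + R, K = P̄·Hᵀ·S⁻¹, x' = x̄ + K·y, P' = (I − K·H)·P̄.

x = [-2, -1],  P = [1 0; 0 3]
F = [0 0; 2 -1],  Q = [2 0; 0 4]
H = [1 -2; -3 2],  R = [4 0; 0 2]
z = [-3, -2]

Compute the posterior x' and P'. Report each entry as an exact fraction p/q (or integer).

x' = [187/175, 24/25]
P' = [136/175 22/25; 22/25 33/25]

x̄ = F·x = [0, -3]
P̄ = F·P·Fᵀ + Q = [2 0; 0 11]
y = z − H·x̄ = [-9, 4]
S = H·P̄·Hᵀ + R = [50 -50; -50 64]
K = P̄·Hᵀ·S⁻¹ = [-43/175 -2/7; -11/25 0]
x' = x̄ + K·y = [187/175, 24/25]
P' = (I − K·H)·P̄ = [136/175 22/25; 22/25 33/25]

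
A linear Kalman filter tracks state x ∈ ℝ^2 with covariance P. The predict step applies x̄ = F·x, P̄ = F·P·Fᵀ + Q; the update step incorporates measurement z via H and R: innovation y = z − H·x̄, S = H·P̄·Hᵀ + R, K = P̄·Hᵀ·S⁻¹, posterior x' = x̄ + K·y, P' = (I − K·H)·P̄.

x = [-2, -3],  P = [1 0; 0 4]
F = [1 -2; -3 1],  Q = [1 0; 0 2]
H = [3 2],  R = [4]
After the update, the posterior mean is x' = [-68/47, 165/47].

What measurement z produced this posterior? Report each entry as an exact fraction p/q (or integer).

z = [2]

x̄ = F·x = [4, 3]
P̄ = F·P·Fᵀ + Q = [18 -11; -11 15]
S = H·P̄·Hᵀ + R = [94]
K = P̄·Hᵀ·S⁻¹ = [16/47; -3/94]
x' − x̄ = [-256/47, 24/47] = K·y
y = (KᵀK)⁻¹·Kᵀ·(x' − x̄) = [-16]
z = y + H·x̄ = [-16] + [18] = [2]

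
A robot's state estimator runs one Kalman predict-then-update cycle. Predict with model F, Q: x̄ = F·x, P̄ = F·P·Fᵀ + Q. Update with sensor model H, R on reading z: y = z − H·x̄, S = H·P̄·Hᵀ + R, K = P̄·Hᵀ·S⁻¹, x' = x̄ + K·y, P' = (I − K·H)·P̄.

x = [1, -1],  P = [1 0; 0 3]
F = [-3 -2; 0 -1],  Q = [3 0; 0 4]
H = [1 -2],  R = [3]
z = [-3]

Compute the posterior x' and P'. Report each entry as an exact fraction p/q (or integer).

x̄ = F·x = [-1, 1]
P̄ = F·P·Fᵀ + Q = [24 6; 6 7]
y = z − H·x̄ = [0]
S = H·P̄·Hᵀ + R = [31]
K = P̄·Hᵀ·S⁻¹ = [12/31; -8/31]
x' = x̄ + K·y = [-1, 1]
P' = (I − K·H)·P̄ = [600/31 282/31; 282/31 153/31]

x' = [-1, 1]
P' = [600/31 282/31; 282/31 153/31]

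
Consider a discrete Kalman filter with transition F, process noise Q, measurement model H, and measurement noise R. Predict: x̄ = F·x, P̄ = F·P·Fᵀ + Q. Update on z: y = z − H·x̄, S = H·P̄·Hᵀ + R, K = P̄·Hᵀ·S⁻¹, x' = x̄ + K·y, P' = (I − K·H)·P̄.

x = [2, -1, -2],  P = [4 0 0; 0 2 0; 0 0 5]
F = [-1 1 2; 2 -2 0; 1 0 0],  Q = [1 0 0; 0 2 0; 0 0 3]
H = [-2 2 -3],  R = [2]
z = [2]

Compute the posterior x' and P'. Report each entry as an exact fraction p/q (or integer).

x̄ = F·x = [-7, 6, 2]
P̄ = F·P·Fᵀ + Q = [27 -12 -4; -12 26 8; -4 8 7]
y = z − H·x̄ = [-18]
S = H·P̄·Hᵀ + R = [229]
K = P̄·Hᵀ·S⁻¹ = [-66/229; 52/229; 3/229]
x' = x̄ + K·y = [-415/229, 438/229, 404/229]
P' = (I − K·H)·P̄ = [1827/229 684/229 -718/229; 684/229 3250/229 1676/229; -718/229 1676/229 1594/229]

x' = [-415/229, 438/229, 404/229]
P' = [1827/229 684/229 -718/229; 684/229 3250/229 1676/229; -718/229 1676/229 1594/229]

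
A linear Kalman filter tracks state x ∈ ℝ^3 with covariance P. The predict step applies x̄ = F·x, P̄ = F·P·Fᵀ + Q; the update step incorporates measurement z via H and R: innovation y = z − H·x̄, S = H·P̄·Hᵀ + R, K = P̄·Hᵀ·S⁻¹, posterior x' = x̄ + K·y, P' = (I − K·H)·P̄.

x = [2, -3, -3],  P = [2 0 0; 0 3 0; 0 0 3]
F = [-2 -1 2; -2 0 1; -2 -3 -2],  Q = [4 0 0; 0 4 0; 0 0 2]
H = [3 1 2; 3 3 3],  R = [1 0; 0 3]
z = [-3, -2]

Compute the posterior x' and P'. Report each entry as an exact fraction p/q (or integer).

x̄ = F·x = [-7, -7, 11]
P̄ = F·P·Fᵀ + Q = [27 14 5; 14 15 2; 5 2 49]
y = z − H·x̄ = [3, 7]
S = H·P̄·Hᵀ + R = [607 843; 843 1200]
K = P̄·Hᵀ·S⁻¹ = [3222/5917 -1583/5917; -1733/5917 1676/5917; -1208/5917 1677/5917]
x' = x̄ + K·y = [-42834/5917, -34886/5917, 73202/5917]
P' = (I − K·H)·P̄ = [39903/5917 33515/5917 -75001/5917; 33515/5917 38600/5917 -70439/5917; -75001/5917 -70439/5917 147117/5917]

x' = [-42834/5917, -34886/5917, 73202/5917]
P' = [39903/5917 33515/5917 -75001/5917; 33515/5917 38600/5917 -70439/5917; -75001/5917 -70439/5917 147117/5917]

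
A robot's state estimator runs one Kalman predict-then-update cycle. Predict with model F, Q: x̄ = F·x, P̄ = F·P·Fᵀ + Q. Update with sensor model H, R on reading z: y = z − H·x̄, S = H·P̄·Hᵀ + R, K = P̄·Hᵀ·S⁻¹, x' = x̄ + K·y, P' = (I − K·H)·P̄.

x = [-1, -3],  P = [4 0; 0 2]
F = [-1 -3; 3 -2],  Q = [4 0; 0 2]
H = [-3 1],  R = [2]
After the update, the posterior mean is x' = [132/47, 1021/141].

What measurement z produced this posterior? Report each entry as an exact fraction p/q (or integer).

x̄ = F·x = [10, 3]
P̄ = F·P·Fᵀ + Q = [26 0; 0 46]
S = H·P̄·Hᵀ + R = [282]
K = P̄·Hᵀ·S⁻¹ = [-13/47; 23/141]
x' − x̄ = [-338/47, 598/141] = K·y
y = (KᵀK)⁻¹·Kᵀ·(x' − x̄) = [26]
z = y + H·x̄ = [26] + [-27] = [-1]

z = [-1]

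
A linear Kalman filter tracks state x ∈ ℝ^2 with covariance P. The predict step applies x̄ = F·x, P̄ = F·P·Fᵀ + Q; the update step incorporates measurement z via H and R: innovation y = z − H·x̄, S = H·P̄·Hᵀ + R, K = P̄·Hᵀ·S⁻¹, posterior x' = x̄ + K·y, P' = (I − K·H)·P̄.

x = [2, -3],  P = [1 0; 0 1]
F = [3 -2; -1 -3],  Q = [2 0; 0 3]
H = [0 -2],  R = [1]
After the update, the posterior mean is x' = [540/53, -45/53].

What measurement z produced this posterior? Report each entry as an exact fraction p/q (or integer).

x̄ = F·x = [12, 7]
P̄ = F·P·Fᵀ + Q = [15 3; 3 13]
S = H·P̄·Hᵀ + R = [53]
K = P̄·Hᵀ·S⁻¹ = [-6/53; -26/53]
x' − x̄ = [-96/53, -416/53] = K·y
y = (KᵀK)⁻¹·Kᵀ·(x' − x̄) = [16]
z = y + H·x̄ = [16] + [-14] = [2]

z = [2]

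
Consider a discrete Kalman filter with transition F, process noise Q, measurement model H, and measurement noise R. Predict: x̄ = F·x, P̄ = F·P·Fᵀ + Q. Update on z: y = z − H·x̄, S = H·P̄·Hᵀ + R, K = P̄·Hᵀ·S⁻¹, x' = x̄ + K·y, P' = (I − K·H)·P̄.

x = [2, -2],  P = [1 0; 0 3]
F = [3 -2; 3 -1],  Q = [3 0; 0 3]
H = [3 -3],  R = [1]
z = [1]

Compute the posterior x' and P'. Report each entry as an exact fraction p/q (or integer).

x̄ = F·x = [10, 8]
P̄ = F·P·Fᵀ + Q = [24 15; 15 15]
y = z − H·x̄ = [-5]
S = H·P̄·Hᵀ + R = [82]
K = P̄·Hᵀ·S⁻¹ = [27/82; 0]
x' = x̄ + K·y = [685/82, 8]
P' = (I − K·H)·P̄ = [1239/82 15; 15 15]

x' = [685/82, 8]
P' = [1239/82 15; 15 15]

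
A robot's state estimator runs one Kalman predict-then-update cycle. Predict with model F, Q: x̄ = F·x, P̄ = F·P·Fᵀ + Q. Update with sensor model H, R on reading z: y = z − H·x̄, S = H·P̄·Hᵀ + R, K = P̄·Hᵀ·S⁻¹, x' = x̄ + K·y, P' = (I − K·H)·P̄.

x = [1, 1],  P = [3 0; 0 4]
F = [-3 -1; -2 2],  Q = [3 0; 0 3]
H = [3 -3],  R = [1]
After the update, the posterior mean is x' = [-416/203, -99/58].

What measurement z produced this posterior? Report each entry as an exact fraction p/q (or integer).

x̄ = F·x = [-4, 0]
P̄ = F·P·Fᵀ + Q = [34 10; 10 31]
S = H·P̄·Hᵀ + R = [406]
K = P̄·Hᵀ·S⁻¹ = [36/203; -9/58]
x' − x̄ = [396/203, -99/58] = K·y
y = (KᵀK)⁻¹·Kᵀ·(x' − x̄) = [11]
z = y + H·x̄ = [11] + [-12] = [-1]

z = [-1]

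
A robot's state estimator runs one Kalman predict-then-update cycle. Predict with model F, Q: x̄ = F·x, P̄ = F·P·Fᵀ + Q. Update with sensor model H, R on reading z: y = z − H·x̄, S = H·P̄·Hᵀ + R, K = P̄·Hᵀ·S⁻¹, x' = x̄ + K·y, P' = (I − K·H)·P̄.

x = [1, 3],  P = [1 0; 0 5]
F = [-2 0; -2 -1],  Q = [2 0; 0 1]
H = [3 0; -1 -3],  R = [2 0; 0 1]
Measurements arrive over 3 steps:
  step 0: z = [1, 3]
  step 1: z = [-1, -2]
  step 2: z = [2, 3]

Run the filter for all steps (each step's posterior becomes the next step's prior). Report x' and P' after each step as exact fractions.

step 0: x̄ = F·x = [-2, -5]
step 0: P̄ = F·P·Fᵀ + Q = [6 4; 4 10]
step 0: y = z − H·x̄ = [7, -14]
step 0: S = H·P̄·Hᵀ + R = [56 -54; -54 121]
step 0: K = P̄·Hᵀ·S⁻¹ = [603/1930 -9/965; -96/965 -314/965]
step 0: x' = x̄ + K·y = [613/1930, -1101/965]
step 0: P' = (I − K·H)·P̄ = [201/965 -64/965; -64/965 126/965]
step 1: x̄ = F·x = [-613/965, 488/965]
step 1: P̄ = F·P·Fᵀ + Q = [2734/965 676/965; 676/965 1639/965]
step 1: y = z − H·x̄ = [874/965, -1079/965]
step 1: S = H·P̄·Hᵀ + R = [26536/965 -14286/965; -14286/965 22506/965]
step 1: K = P̄·Hᵀ·S⁻¹ = [10066/33949 -2381/101847; -5917/67898 -30944/101847]
step 1: x' = x̄ + K·y = [-34684/101847, 78065/101847]
step 1: P' = (I − K·H)·P̄ = [20132/101847 -5917/101847; -5917/101847 12287/101847]
step 2: x̄ = F·x = [69368/101847, -2899/33949]
step 2: P̄ = F·P·Fᵀ + Q = [284222/101847 22898/33949; 22898/33949 56998/33949]
step 2: y = z − H·x̄ = [-1470/33949, 348818/101847]
step 2: S = H·P̄·Hᵀ + R = [920564/33949 -490304/33949; -490304/33949 2337179/101847]
step 2: K = P̄·Hᵀ·S⁻¹ = [6242889/21065846 -245152/10532923; -1835811/21065846 -3199116/10532923]
step 2: x' = x̄ + K·y = [6199189/10532923, -11816412/10532923]
step 2: P' = (I − K·H)·P̄ = [2080963/10532923 -611937/10532923; -611937/10532923 1270351/10532923]

step 0: x' = [613/1930, -1101/965], P' = [201/965 -64/965; -64/965 126/965]
step 1: x' = [-34684/101847, 78065/101847], P' = [20132/101847 -5917/101847; -5917/101847 12287/101847]
step 2: x' = [6199189/10532923, -11816412/10532923], P' = [2080963/10532923 -611937/10532923; -611937/10532923 1270351/10532923]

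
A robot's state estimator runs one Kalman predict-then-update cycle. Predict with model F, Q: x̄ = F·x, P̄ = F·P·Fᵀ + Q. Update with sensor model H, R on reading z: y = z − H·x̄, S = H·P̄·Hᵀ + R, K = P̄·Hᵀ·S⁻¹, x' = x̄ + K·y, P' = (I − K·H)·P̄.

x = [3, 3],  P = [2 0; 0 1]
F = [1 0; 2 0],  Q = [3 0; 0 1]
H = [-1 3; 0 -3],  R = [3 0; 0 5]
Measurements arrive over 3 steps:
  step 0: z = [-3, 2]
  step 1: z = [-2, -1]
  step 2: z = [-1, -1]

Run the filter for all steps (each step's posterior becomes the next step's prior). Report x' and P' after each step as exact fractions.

step 0: x' = [615/829, -456/829], P' = [2163/829 495/829; 495/829 280/829]
step 1: x' = [296957/287997, -5966/287997], P' = [252598/95999 58220/95999; 58220/95999 32805/95999]
step 2: x' = [81484140/100793171, 14026872/100793171], P' = [265276437/100793171 61154505/100793171; 61154505/100793171 34454720/100793171]

step 0: x̄ = F·x = [3, 6]
step 0: P̄ = F·P·Fᵀ + Q = [5 4; 4 9]
step 0: y = z − H·x̄ = [-18, 20]
step 0: S = H·P̄·Hᵀ + R = [65 -69; -69 86]
step 0: K = P̄·Hᵀ·S⁻¹ = [-226/829 -297/829; 115/829 -168/829]
step 0: x' = x̄ + K·y = [615/829, -456/829]
step 0: P' = (I − K·H)·P̄ = [2163/829 495/829; 495/829 280/829]
step 1: x̄ = F·x = [615/829, 1230/829]
step 1: P̄ = F·P·Fᵀ + Q = [4650/829 4326/829; 4326/829 9481/829]
step 1: y = z − H·x̄ = [-4733/829, 2861/829]
step 1: S = H·P̄·Hᵀ + R = [66510/829 -72351/829; -72351/829 89474/829]
step 1: K = P̄·Hᵀ·S⁻¹ = [-77938/287997 -34932/95999; 40195/287997 -19683/95999]
step 1: x' = x̄ + K·y = [296957/287997, -5966/287997]
step 1: P' = (I − K·H)·P̄ = [252598/95999 58220/95999; 58220/95999 32805/95999]
step 2: x̄ = F·x = [296957/287997, 593914/287997]
step 2: P̄ = F·P·Fᵀ + Q = [540595/95999 505196/95999; 505196/95999 1106391/95999]
step 2: y = z − H·x̄ = [-1772782/287997, 497915/95999]
step 2: S = H·P̄·Hᵀ + R = [7754935/95999 -8441931/95999; -8441931/95999 10437514/95999]
step 2: K = P̄·Hᵀ·S⁻¹ = [-27270974/100793171 -36692703/100793171; 14069885/100793171 -20672832/100793171]
step 2: x' = x̄ + K·y = [81484140/100793171, 14026872/100793171]
step 2: P' = (I − K·H)·P̄ = [265276437/100793171 61154505/100793171; 61154505/100793171 34454720/100793171]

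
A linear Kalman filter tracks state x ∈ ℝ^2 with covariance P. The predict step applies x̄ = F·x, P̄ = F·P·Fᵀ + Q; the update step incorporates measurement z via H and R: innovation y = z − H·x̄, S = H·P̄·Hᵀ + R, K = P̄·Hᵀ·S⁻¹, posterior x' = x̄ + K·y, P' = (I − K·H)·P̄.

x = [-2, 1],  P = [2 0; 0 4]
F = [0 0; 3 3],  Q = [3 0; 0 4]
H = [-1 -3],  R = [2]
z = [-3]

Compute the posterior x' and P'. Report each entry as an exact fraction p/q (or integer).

x' = [36/527, 507/527]
P' = [1572/527 -522/527; -522/527 290/527]

x̄ = F·x = [0, -3]
P̄ = F·P·Fᵀ + Q = [3 0; 0 58]
y = z − H·x̄ = [-12]
S = H·P̄·Hᵀ + R = [527]
K = P̄·Hᵀ·S⁻¹ = [-3/527; -174/527]
x' = x̄ + K·y = [36/527, 507/527]
P' = (I − K·H)·P̄ = [1572/527 -522/527; -522/527 290/527]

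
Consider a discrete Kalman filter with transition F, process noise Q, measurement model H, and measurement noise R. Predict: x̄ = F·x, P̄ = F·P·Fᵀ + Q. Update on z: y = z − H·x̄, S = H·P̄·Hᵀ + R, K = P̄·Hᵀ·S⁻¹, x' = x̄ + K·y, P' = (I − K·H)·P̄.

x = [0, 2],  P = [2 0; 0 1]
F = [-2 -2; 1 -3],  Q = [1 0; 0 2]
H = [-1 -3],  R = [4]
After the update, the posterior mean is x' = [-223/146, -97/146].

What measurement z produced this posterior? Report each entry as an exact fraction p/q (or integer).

z = [3]

x̄ = F·x = [-4, -6]
P̄ = F·P·Fᵀ + Q = [13 2; 2 13]
S = H·P̄·Hᵀ + R = [146]
K = P̄·Hᵀ·S⁻¹ = [-19/146; -41/146]
x' − x̄ = [361/146, 779/146] = K·y
y = (KᵀK)⁻¹·Kᵀ·(x' − x̄) = [-19]
z = y + H·x̄ = [-19] + [22] = [3]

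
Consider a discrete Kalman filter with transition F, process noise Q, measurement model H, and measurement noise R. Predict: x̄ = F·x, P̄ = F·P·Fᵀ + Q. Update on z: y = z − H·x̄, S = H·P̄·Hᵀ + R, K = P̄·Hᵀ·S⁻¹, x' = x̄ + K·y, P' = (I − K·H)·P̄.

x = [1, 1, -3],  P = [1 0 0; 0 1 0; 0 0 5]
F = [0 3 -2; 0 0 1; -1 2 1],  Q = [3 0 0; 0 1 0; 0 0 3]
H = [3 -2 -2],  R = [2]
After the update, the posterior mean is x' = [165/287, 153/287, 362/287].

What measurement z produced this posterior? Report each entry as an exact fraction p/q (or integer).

x̄ = F·x = [9, -3, -2]
P̄ = F·P·Fᵀ + Q = [32 -10 -4; -10 6 5; -4 5 13]
S = H·P̄·Hᵀ + R = [574]
K = P̄·Hᵀ·S⁻¹ = [62/287; -26/287; -24/287]
x' − x̄ = [-2418/287, 1014/287, 936/287] = K·y
y = (KᵀK)⁻¹·Kᵀ·(x' − x̄) = [-39]
z = y + H·x̄ = [-39] + [37] = [-2]

z = [-2]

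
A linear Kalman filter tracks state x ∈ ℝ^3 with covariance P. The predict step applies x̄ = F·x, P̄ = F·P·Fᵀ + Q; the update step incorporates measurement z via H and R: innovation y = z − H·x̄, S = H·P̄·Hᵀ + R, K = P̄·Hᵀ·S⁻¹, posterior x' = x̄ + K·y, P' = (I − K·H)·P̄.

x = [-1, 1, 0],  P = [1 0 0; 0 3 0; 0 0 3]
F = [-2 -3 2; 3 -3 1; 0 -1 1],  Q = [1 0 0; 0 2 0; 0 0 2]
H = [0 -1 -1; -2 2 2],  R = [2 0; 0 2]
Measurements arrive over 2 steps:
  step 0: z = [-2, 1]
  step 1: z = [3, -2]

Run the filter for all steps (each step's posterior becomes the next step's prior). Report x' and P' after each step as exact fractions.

step 0: x̄ = F·x = [-1, -6, -1]
step 0: P̄ = F·P·Fᵀ + Q = [44 27 15; 27 41 12; 15 12 8]
step 0: y = z − H·x̄ = [-9, 13]
step 0: S = H·P̄·Hᵀ + R = [75 -62; -62 134]
step 0: K = P̄·Hᵀ·S⁻¹ = [-2938/3103 -1452/3103; -1939/3103 307/3103; -1030/3103 -245/3103]
step 0: x' = x̄ + K·y = [4463/3103, 2824/3103, 2982/3103]
step 0: P' = (I − K·H)·P̄ = [7328/3103 3571/3103 2305/3103; 3571/3103 8492/3103 -4614/3103; 2305/3103 -4614/3103 6674/3103]
step 1: x̄ = F·x = [-11434/3103, 7899/3103, 158/3103]
step 1: P̄ = F·P·Fᵀ + Q = [215319/3103 85841/3103 64426/3103; 85841/3103 132496/3103 46808/3103; 64426/3103 46808/3103 30600/3103]
step 1: y = z − H·x̄ = [17366/3103, -45188/3103]
step 1: S = H·P̄·Hᵀ + R = [262918/3103 -212890/3103; -212890/3103 692194/3103]
step 1: K = P̄·Hᵀ·S⁻¹ = [-7074431/7340644 -3555539/7340644; -6793303/11010966 884159/11010966; -645261/1835161 -129619/1835161]
step 1: x' = x̄ + K·y = [-7431485/3670322, -3810842/1835161, -1630172/1835161]
step 1: P' = (I − K·H)·P̄ = [17704401/7340644 4234149/3670322 1420141/1835161; 4234149/3670322 12176965/5505483 -1794554/1835161; 1420141/1835161 -1794554/1835161 3085076/1835161]

step 0: x' = [4463/3103, 2824/3103, 2982/3103], P' = [7328/3103 3571/3103 2305/3103; 3571/3103 8492/3103 -4614/3103; 2305/3103 -4614/3103 6674/3103]
step 1: x' = [-7431485/3670322, -3810842/1835161, -1630172/1835161], P' = [17704401/7340644 4234149/3670322 1420141/1835161; 4234149/3670322 12176965/5505483 -1794554/1835161; 1420141/1835161 -1794554/1835161 3085076/1835161]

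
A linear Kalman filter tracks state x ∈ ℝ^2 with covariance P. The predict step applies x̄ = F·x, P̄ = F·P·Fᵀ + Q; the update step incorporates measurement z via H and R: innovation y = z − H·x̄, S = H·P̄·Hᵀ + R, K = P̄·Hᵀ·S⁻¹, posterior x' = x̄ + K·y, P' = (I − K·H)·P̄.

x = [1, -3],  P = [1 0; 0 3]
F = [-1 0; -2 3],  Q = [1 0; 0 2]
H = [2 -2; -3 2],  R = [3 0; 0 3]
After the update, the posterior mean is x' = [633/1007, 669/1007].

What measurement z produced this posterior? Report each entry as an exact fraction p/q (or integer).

x̄ = F·x = [-1, -11]
P̄ = F·P·Fᵀ + Q = [2 2; 2 33]
S = H·P̄·Hᵀ + R = [127 -124; -124 129]
K = P̄·Hᵀ·S⁻¹ = [-248/1007 -254/1007; -558/1007 -68/1007]
x' − x̄ = [1640/1007, 11746/1007] = K·y
y = (KᵀK)⁻¹·Kᵀ·(x' − x̄) = [-23, 16]
z = y + H·x̄ = [-23, 16] + [20, -19] = [-3, -3]

z = [-3, -3]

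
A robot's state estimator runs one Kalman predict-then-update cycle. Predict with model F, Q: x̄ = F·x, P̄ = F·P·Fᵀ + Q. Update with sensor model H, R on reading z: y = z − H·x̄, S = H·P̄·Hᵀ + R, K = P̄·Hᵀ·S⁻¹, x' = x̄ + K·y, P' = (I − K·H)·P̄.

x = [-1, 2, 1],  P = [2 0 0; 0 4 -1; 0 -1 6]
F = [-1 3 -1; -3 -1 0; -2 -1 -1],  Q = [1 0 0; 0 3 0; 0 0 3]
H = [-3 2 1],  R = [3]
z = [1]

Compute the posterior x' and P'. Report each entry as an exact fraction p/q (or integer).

x̄ = F·x = [6, 1, -1]
P̄ = F·P·Fᵀ + Q = [51 -7 0; -7 25 15; 0 15 19]
y = z − H·x̄ = [18]
S = H·P̄·Hᵀ + R = [725]
K = P̄·Hᵀ·S⁻¹ = [-167/725; 86/725; 49/725]
x' = x̄ + K·y = [1344/725, 2273/725, 157/725]
P' = (I − K·H)·P̄ = [9086/725 9287/725 8183/725; 9287/725 10729/725 6661/725; 8183/725 6661/725 11374/725]

x' = [1344/725, 2273/725, 157/725]
P' = [9086/725 9287/725 8183/725; 9287/725 10729/725 6661/725; 8183/725 6661/725 11374/725]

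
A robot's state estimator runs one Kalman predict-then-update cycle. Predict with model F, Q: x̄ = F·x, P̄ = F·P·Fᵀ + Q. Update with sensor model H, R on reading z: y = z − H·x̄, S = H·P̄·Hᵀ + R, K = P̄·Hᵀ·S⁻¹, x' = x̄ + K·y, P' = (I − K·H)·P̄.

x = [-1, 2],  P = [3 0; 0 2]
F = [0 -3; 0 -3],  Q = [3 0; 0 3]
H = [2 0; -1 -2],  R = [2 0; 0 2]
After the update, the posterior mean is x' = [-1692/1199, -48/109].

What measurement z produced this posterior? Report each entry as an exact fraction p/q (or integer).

x̄ = F·x = [-6, -6]
P̄ = F·P·Fᵀ + Q = [21 18; 18 21]
S = H·P̄·Hᵀ + R = [86 -114; -114 179]
K = P̄·Hᵀ·S⁻¹ = [510/1199 -57/1199; -18/109 -48/109]
x' − x̄ = [5502/1199, 606/109] = K·y
y = (KᵀK)⁻¹·Kᵀ·(x' − x̄) = [9, -16]
z = y + H·x̄ = [9, -16] + [-12, 18] = [-3, 2]

z = [-3, 2]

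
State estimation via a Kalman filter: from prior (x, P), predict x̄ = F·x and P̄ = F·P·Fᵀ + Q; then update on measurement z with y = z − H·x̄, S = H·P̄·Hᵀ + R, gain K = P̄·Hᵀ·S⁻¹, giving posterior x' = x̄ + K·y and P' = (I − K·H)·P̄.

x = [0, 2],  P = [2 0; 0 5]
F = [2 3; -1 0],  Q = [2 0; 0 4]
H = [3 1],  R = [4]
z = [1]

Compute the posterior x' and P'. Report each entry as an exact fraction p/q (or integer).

x' = [149/481, 102/481]
P' = [534/481 -958/481; -958/481 2850/481]

x̄ = F·x = [6, 0]
P̄ = F·P·Fᵀ + Q = [55 -4; -4 6]
y = z − H·x̄ = [-17]
S = H·P̄·Hᵀ + R = [481]
K = P̄·Hᵀ·S⁻¹ = [161/481; -6/481]
x' = x̄ + K·y = [149/481, 102/481]
P' = (I − K·H)·P̄ = [534/481 -958/481; -958/481 2850/481]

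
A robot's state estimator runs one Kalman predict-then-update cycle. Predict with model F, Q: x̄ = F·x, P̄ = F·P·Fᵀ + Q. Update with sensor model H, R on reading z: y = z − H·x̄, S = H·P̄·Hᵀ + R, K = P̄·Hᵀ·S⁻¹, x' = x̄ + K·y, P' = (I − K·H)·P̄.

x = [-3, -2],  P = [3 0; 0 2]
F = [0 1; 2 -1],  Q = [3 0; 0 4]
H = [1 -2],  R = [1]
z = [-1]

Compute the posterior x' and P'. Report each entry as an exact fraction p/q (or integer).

x̄ = F·x = [-2, -4]
P̄ = F·P·Fᵀ + Q = [5 -2; -2 18]
y = z − H·x̄ = [-7]
S = H·P̄·Hᵀ + R = [86]
K = P̄·Hᵀ·S⁻¹ = [9/86; -19/43]
x' = x̄ + K·y = [-235/86, -39/43]
P' = (I − K·H)·P̄ = [349/86 85/43; 85/43 52/43]

x' = [-235/86, -39/43]
P' = [349/86 85/43; 85/43 52/43]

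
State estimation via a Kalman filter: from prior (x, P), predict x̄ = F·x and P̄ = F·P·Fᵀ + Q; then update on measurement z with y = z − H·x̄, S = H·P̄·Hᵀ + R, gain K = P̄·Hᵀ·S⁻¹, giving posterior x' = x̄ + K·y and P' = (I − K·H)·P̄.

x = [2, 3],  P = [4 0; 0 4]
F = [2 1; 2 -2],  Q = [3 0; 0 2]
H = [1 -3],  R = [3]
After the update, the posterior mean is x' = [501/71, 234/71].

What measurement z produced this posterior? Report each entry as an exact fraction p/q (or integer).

x̄ = F·x = [7, -2]
P̄ = F·P·Fᵀ + Q = [23 8; 8 34]
S = H·P̄·Hᵀ + R = [284]
K = P̄·Hᵀ·S⁻¹ = [-1/284; -47/142]
x' − x̄ = [4/71, 376/71] = K·y
y = (KᵀK)⁻¹·Kᵀ·(x' − x̄) = [-16]
z = y + H·x̄ = [-16] + [13] = [-3]

z = [-3]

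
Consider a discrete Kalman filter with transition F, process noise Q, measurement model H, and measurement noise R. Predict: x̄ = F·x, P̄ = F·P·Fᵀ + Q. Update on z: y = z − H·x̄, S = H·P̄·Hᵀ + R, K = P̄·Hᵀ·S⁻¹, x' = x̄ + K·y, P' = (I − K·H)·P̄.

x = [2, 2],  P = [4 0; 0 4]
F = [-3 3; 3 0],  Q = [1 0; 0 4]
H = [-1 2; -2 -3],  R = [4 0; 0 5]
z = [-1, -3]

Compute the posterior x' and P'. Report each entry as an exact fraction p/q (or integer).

x̄ = F·x = [0, 6]
P̄ = F·P·Fᵀ + Q = [73 -36; -36 40]
y = z − H·x̄ = [-13, 15]
S = H·P̄·Hᵀ + R = [381 -58; -58 225]
K = P̄·Hᵀ·S⁻¹ = [-34829/82361 -22888/82361; 23316/82361 -11560/82361]
x' = x̄ + K·y = [109457/82361, 17658/82361]
P' = (I − K·H)·P̄ = [92404/82361 -23456/82361; -23456/82361 34904/82361]

x' = [109457/82361, 17658/82361]
P' = [92404/82361 -23456/82361; -23456/82361 34904/82361]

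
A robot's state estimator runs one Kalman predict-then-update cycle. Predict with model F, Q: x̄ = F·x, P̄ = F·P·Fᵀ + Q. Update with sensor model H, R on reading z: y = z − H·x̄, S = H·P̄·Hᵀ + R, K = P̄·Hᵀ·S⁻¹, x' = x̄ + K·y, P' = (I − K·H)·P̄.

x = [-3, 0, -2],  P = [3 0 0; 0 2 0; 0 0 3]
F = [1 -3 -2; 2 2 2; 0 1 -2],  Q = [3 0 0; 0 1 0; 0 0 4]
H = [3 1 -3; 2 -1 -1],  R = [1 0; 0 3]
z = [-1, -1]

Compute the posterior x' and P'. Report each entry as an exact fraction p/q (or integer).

x̄ = F·x = [1, -10, 4]
P̄ = F·P·Fᵀ + Q = [36 -18 6; -18 33 -8; 6 -8 18]
y = z − H·x̄ = [18, -9]
S = H·P̄·Hᵀ + R = [352 185; 185 230]
K = P̄·Hᵀ·S⁻¹ = [204/9347 16248/46735; 2395/9347 -22027/46735; -2098/9347 8844/46735]
x' = x̄ + K·y = [-81137/46735, -53557/46735, -81476/46735]
P' = (I − K·H)·P̄ = [244188/46735 146838/46735 292794/46735; 146838/46735 162683/46735 197074/46735; 292794/46735 197074/46735 361982/46735]

x' = [-81137/46735, -53557/46735, -81476/46735]
P' = [244188/46735 146838/46735 292794/46735; 146838/46735 162683/46735 197074/46735; 292794/46735 197074/46735 361982/46735]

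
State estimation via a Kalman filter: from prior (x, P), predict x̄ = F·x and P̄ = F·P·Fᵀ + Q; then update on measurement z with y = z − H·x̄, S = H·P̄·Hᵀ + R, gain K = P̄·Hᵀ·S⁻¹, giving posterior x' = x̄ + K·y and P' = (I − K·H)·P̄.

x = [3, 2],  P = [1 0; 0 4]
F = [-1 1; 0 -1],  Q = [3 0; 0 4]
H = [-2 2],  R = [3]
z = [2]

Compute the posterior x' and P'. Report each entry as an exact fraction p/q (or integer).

x' = [-65/33, -34/33]
P' = [24/11 20/11; 20/11 24/11]

x̄ = F·x = [-1, -2]
P̄ = F·P·Fᵀ + Q = [8 -4; -4 8]
y = z − H·x̄ = [4]
S = H·P̄·Hᵀ + R = [99]
K = P̄·Hᵀ·S⁻¹ = [-8/33; 8/33]
x' = x̄ + K·y = [-65/33, -34/33]
P' = (I − K·H)·P̄ = [24/11 20/11; 20/11 24/11]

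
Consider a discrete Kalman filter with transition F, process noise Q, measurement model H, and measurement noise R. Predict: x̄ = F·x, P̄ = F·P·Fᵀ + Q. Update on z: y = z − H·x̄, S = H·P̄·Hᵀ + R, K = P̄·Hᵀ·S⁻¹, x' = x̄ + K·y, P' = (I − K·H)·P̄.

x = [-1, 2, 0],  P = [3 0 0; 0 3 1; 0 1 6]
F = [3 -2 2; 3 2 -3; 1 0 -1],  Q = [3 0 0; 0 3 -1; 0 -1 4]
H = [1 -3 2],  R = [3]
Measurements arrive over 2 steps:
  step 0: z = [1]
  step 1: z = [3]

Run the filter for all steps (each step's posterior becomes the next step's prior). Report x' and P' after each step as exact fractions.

step 0: x' = [-3344/643, -2152/643, -1254/643], P' = [29373/643 12062/643 3540/643; 12062/643 7787/643 5327/643; 3540/643 5327/643 6150/643]
step 1: x' = [-4676673/1255709, -2424803/1255709, 610761/1255709], P' = [68866627/1255709 23955482/1255709 866752/1255709; 23955482/1255709 15049665/1255709 9585185/1255709; 866752/1255709 9585185/1255709 13683958/1255709]

step 0: x̄ = F·x = [-7, 1, -1]
step 0: P̄ = F·P·Fᵀ + Q = [58 -11 -1; -11 84 24; -1 24 13]
step 0: y = z − H·x̄ = [13]
step 0: S = H·P̄·Hᵀ + R = [643]
step 0: K = P̄·Hᵀ·S⁻¹ = [89/643; -215/643; -47/643]
step 0: x' = x̄ + K·y = [-3344/643, -2152/643, -1254/643]
step 0: P' = (I − K·H)·P̄ = [29373/643 12062/643 3540/643; 12062/643 7787/643 5327/643; 3540/643 5327/643 6150/643]
step 1: x̄ = F·x = [-8236/643, -10574/643, -2090/643]
step 1: P̄ = F·P·Fᵀ + Q = [177154/643 238959/643 58809/643; 238959/643 369884/643 98156/643; 58809/643 98156/643 31015/643]
step 1: y = z − H·x̄ = [-17377/643]
step 1: S = H·P̄·Hᵀ + R = [1255709/643]
step 1: K = P̄·Hᵀ·S⁻¹ = [-422105/1255709; -674381/1255709; -173629/1255709]
step 1: x' = x̄ + K·y = [-4676673/1255709, -2424803/1255709, 610761/1255709]
step 1: P' = (I − K·H)·P̄ = [68866627/1255709 23955482/1255709 866752/1255709; 23955482/1255709 15049665/1255709 9585185/1255709; 866752/1255709 9585185/1255709 13683958/1255709]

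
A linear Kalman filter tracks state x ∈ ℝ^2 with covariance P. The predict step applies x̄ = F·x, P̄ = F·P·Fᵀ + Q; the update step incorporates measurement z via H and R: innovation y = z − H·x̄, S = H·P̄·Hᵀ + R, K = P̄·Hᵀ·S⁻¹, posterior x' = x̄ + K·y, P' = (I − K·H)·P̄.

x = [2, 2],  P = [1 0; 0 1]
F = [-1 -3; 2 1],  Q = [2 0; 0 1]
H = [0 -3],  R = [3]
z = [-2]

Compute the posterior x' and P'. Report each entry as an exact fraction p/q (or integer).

x̄ = F·x = [-8, 6]
P̄ = F·P·Fᵀ + Q = [12 -5; -5 6]
y = z − H·x̄ = [16]
S = H·P̄·Hᵀ + R = [57]
K = P̄·Hᵀ·S⁻¹ = [5/19; -6/19]
x' = x̄ + K·y = [-72/19, 18/19]
P' = (I − K·H)·P̄ = [153/19 -5/19; -5/19 6/19]

x' = [-72/19, 18/19]
P' = [153/19 -5/19; -5/19 6/19]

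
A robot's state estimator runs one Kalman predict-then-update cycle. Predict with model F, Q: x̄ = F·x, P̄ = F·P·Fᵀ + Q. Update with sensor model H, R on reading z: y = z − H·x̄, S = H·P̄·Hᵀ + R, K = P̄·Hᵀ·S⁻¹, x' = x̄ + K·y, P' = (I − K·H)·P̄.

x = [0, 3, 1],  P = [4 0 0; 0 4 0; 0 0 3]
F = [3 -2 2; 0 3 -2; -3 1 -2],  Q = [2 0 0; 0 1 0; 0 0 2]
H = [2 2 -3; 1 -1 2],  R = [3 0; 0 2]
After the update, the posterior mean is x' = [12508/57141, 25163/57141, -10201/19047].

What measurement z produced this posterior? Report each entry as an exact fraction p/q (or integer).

x̄ = F·x = [-4, 7, 1]
P̄ = F·P·Fᵀ + Q = [66 -36 -56; -36 49 24; -56 24 54]
S = H·P̄·Hᵀ + R = [1045 -178; -178 85]
K = P̄·Hᵀ·S⁻¹ = [17600/57141 30134/57141; -10496/57141 -46853/57141; -4742/19047 -3656/19047]
x' − x̄ = [241072/57141, -374824/57141, -29248/19047] = K·y
y = (KᵀK)⁻¹·Kᵀ·(x' − x̄) = [0, 8]
z = y + H·x̄ = [0, 8] + [3, -9] = [3, -1]

z = [3, -1]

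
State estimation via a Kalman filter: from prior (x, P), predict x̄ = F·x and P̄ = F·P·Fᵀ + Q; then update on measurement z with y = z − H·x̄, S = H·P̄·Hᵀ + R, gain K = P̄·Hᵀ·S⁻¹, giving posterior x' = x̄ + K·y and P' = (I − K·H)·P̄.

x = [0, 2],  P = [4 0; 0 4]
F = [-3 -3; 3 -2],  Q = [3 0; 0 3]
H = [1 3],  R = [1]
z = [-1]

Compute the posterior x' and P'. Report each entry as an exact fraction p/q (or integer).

x̄ = F·x = [-6, -4]
P̄ = F·P·Fᵀ + Q = [75 -12; -12 55]
y = z − H·x̄ = [17]
S = H·P̄·Hᵀ + R = [499]
K = P̄·Hᵀ·S⁻¹ = [39/499; 153/499]
x' = x̄ + K·y = [-2331/499, 605/499]
P' = (I − K·H)·P̄ = [35904/499 -11955/499; -11955/499 4036/499]

x' = [-2331/499, 605/499]
P' = [35904/499 -11955/499; -11955/499 4036/499]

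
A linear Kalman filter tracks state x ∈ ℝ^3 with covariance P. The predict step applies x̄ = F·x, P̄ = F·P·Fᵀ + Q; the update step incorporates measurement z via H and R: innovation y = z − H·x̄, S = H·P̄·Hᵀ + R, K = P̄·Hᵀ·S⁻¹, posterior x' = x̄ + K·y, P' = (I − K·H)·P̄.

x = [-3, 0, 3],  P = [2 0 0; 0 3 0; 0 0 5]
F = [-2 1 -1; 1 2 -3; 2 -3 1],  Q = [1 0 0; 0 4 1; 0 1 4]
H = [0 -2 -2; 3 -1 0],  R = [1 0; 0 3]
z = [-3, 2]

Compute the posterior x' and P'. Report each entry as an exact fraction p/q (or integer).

x̄ = F·x = [3, -12, -3]
P̄ = F·P·Fᵀ + Q = [17 17 -22; 17 63 -28; -22 -28 44]
y = z − H·x̄ = [-33, -19]
S = H·P̄·Hᵀ + R = [205 100; 100 117]
K = P̄·Hᵀ·S⁻¹ = [-446/2797 1194/2797; -1398/2797 908/2797; 56/13985 -918/2797]
x' = x̄ + K·y = [423/2797, -4682/2797, 43407/13985]
P' = (I − K·H)·P̄ = [11413/2797 30657/2797 -30434/2797; 30657/2797 89247/2797 -88548/2797; -30434/2797 -88548/2797 442712/13985]

x' = [423/2797, -4682/2797, 43407/13985]
P' = [11413/2797 30657/2797 -30434/2797; 30657/2797 89247/2797 -88548/2797; -30434/2797 -88548/2797 442712/13985]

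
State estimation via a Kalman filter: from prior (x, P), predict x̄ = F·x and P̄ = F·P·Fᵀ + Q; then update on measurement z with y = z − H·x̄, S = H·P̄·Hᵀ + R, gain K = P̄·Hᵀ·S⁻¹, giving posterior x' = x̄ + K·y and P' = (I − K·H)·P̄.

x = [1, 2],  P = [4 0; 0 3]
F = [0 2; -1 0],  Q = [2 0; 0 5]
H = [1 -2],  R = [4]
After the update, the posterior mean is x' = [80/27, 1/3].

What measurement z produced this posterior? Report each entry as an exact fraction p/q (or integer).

x̄ = F·x = [4, -1]
P̄ = F·P·Fᵀ + Q = [14 0; 0 9]
S = H·P̄·Hᵀ + R = [54]
K = P̄·Hᵀ·S⁻¹ = [7/27; -1/3]
x' − x̄ = [-28/27, 4/3] = K·y
y = (KᵀK)⁻¹·Kᵀ·(x' − x̄) = [-4]
z = y + H·x̄ = [-4] + [6] = [2]

z = [2]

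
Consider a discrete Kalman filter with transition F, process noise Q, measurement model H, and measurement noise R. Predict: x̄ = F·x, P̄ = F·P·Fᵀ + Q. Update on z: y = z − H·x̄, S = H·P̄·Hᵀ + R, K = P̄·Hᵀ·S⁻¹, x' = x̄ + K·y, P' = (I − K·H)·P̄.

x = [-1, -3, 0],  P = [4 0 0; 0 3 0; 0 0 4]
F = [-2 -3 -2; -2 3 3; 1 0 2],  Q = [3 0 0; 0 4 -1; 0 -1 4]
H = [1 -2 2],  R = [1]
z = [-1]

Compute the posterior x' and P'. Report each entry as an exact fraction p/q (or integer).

x' = [2549/415, 1199/415, -271/415]
P' = [18674/415 -161/415 -9456/415; -161/415 5204/415 5199/415; -9456/415 5199/415 9924/415]

x̄ = F·x = [11, -7, -1]
P̄ = F·P·Fᵀ + Q = [62 -35 -24; -35 83 15; -24 15 24]
y = z − H·x̄ = [-24]
S = H·P̄·Hᵀ + R = [415]
K = P̄·Hᵀ·S⁻¹ = [84/415; -171/415; -6/415]
x' = x̄ + K·y = [2549/415, 1199/415, -271/415]
P' = (I − K·H)·P̄ = [18674/415 -161/415 -9456/415; -161/415 5204/415 5199/415; -9456/415 5199/415 9924/415]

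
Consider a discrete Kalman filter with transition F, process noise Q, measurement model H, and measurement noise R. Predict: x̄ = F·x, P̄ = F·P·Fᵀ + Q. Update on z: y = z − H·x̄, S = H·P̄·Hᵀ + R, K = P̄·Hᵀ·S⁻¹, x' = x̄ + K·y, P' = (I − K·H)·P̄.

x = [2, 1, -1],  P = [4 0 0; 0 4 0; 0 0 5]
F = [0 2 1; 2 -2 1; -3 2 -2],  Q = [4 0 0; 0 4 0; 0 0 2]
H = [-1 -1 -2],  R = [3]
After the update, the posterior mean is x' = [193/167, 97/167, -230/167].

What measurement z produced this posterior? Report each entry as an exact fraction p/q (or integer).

z = [1]

x̄ = F·x = [1, 1, -2]
P̄ = F·P·Fᵀ + Q = [25 -11 6; -11 41 -50; 6 -50 74]
S = H·P̄·Hᵀ + R = [167]
K = P̄·Hᵀ·S⁻¹ = [-26/167; 70/167; -104/167]
x' − x̄ = [26/167, -70/167, 104/167] = K·y
y = (KᵀK)⁻¹·Kᵀ·(x' − x̄) = [-1]
z = y + H·x̄ = [-1] + [2] = [1]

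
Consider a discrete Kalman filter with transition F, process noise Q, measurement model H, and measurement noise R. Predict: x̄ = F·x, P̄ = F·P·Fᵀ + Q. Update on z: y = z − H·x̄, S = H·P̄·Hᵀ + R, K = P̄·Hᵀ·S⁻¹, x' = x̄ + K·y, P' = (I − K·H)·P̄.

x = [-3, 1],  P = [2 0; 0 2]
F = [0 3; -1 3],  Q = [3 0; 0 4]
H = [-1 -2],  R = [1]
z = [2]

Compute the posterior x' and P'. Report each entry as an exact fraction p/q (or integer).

x' = [-21/10, 9/95]
P' = [39/10 -9/5; -9/5 102/95]

x̄ = F·x = [3, 6]
P̄ = F·P·Fᵀ + Q = [21 18; 18 24]
y = z − H·x̄ = [17]
S = H·P̄·Hᵀ + R = [190]
K = P̄·Hᵀ·S⁻¹ = [-3/10; -33/95]
x' = x̄ + K·y = [-21/10, 9/95]
P' = (I − K·H)·P̄ = [39/10 -9/5; -9/5 102/95]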